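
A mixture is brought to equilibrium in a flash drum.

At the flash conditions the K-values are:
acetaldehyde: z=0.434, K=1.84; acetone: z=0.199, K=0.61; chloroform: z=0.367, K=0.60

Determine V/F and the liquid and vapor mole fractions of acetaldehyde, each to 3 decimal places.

Rachford–Rice: g(V/F) = Σ zᵢ(Kᵢ−1)/(1+V/F(Kᵢ−1)) = 0.
Feasibility: ΣzᵢKᵢ = 1.140, Σzᵢ/Kᵢ = 1.174 — both > 1, two phases present.
Newton iteration, V/F⁰ = 0.5:
  V/F = 0.500: g = -0.0232, g' = -0.290 → V/F = 0.420
  V/F = 0.420: g = 0.0002, g' = -0.295 → V/F = 0.421
Converged at V/F = 0.421.
Compositions from xᵢ = zᵢ/(1+V/F(Kᵢ−1)), yᵢ = Kᵢxᵢ:
  acetaldehyde: x = 0.321, y = 0.590
  acetone: x = 0.238, y = 0.145
  chloroform: x = 0.441, y = 0.265

V/F = 0.421, x_acetaldehyde = 0.321, y_acetaldehyde = 0.590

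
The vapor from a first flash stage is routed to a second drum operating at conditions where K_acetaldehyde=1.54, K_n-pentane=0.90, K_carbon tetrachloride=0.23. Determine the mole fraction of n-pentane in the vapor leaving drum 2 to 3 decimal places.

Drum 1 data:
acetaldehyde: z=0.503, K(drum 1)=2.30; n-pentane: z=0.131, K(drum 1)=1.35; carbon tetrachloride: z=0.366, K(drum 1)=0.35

y_n-pentane (drum 2) = 0.137

Drum 1:
Let ψ₁ = V/F and solve Σ zᵢ(Kᵢ−1)/(1+ψ₁(Kᵢ−1)) = 0.
Check two-phase: ΣzᵢKᵢ = 1.462 > 1 and Σzᵢ/Kᵢ = 1.361 > 1, so g(0) = 0.462 > 0 and g(1) = -0.361 < 0.
Newton iteration, ψ₁⁰ = 0.5:
  ψ₁ = 0.500: g = 0.0829, g' = -0.663 → ψ₁ = 0.625
  ψ₁ = 0.625: g = -0.0023, g' = -0.708 → ψ₁ = 0.622
Converged at ψ₁ = 0.622.
Drum-1 compositions:
  acetaldehyde: x = 0.278, y = 0.640
  n-pentane: x = 0.108, y = 0.145
  carbon tetrachloride: x = 0.614, y = 0.215
Drum-2 feed = drum-1 vapor: z₂ = (0.6398, 0.1452, 0.2150).
Drum 2:
Material balance + equilibrium reduce to Σ zᵢ(Kᵢ−1)/(1+ψ₂(Kᵢ−1)) = 0.
g(0) = ΣzᵢKᵢ − 1 = 0.165 and g(1) = 1 − Σzᵢ/Kᵢ = -0.512, so a root lies in (0, 1).
Iterate (Newton) starting at ψ₂ = 0.5:
  ψ₂ = 0.500: g = -0.0124, g' = -0.454 → ψ₂ = 0.473
  ψ₂ = 0.473: g = -0.0003, g' = -0.435 → ψ₂ = 0.472
Converged at ψ₂ = 0.472.
  acetaldehyde: x = 0.510, y = 0.785
  n-pentane: x = 0.152, y = 0.137
  carbon tetrachloride: x = 0.338, y = 0.078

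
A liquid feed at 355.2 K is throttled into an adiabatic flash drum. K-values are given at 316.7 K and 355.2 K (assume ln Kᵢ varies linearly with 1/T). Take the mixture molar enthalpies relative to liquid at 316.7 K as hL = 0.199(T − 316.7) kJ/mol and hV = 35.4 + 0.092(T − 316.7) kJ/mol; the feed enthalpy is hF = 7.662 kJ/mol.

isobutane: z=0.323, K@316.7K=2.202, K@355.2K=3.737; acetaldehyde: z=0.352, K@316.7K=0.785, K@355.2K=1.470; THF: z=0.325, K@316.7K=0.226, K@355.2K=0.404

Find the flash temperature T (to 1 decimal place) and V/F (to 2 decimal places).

Adiabatic flash: solve Rachford–Rice at each trial T, then check hF = ψ·hV(T) + (1−ψ)·hL(T).
  T = 316.7 K: K = (2.202, 0.785, 0.226), RR gives ψ = 0.094, H_out = 3.345 kJ/mol
  T = 355.2 K: K = (3.737, 1.470, 0.404), RR gives ψ = 0.838, H_out = 33.880 kJ/mol
  T = 335.9 K: K = (2.910, 1.093, 0.307), RR gives ψ = 0.503, H_out = 20.601 kJ/mol
  T = 326.3 K: K = (2.542, 0.931, 0.265), RR gives ψ = 0.314, H_out = 12.697 kJ/mol
  T = 321.5 K: K = (2.368, 0.856, 0.245), RR gives ψ = 0.209, H_out = 8.244 kJ/mol
  T = 319.1 K: K = (2.284, 0.820, 0.235), RR gives ψ = 0.153, H_out = 5.858 kJ/mol
Linear interpolation between T = 319.1 (H_out = 5.858) and T = 321.5 (H_out = 8.244) on hF = 7.662 gives T ≈ 320.9 K, at which ψ = 0.20.

T = 320.9 K, V/F = 0.20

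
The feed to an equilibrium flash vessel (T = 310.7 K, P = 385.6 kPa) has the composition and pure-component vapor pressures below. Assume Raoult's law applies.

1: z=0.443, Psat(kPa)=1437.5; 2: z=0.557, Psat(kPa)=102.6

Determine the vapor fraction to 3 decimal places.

Raoult's law: Kᵢ = Pᵢˢᵃᵗ/P = Pᵢˢᵃᵗ/385.6.
  K_1 = 1437.5/385.6 = 3.72796, K_2 = 102.6/385.6 = 0.26608
Binary case is linear: z₁(K₁−1)(1+ψ(K₂−1)) + z₂(K₂−1)(1+ψ(K₁−1)) = 0
⇒ ψ = [z₁(K₁−1)+z₂(K₂−1)] / [−(K₁−1)(K₂−1)] = 0.7997/2.0021 = 0.399

ψ = 0.399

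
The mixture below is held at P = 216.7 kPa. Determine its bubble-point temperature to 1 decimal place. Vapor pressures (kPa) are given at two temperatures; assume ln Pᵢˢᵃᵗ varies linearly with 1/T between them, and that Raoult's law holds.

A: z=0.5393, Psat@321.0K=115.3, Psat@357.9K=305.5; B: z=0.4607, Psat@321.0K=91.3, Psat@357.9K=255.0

T = 347.3 K

Bubble-point temperature: ΣzᵢPᵢˢᵃᵗ(T) = P. Interpolate ln Pᵢˢᵃᵗ = aᵢ + bᵢ/T.
  T = 321.0 K: ΣzᵢPᵢˢᵃᵗ = 104.24 kPa
  T = 357.9 K: ΣzᵢPᵢˢᵃᵗ = 282.23 kPa
  T = 339.4 K: ΣzᵢPᵢˢᵃᵗ = 175.98 kPa
  T = 348.6 K: ΣzᵢPᵢˢᵃᵗ = 223.97 kPa
  T = 344.0 K: ΣzᵢPᵢˢᵃᵗ = 198.85 kPa
  T = 346.3 K: ΣzᵢPᵢˢᵃᵗ = 211.12 kPa
Interpolating between 346.3 K and 348.6 K gives T ≈ 347.3 K.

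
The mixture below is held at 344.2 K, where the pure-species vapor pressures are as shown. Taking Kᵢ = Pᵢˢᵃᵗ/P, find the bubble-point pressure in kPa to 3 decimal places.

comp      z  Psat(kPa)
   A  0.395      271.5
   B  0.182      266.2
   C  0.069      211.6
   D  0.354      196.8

At the bubble point ψ → 0, so ΣzᵢKᵢ = 1 with Kᵢ = Pᵢˢᵃᵗ/P ⇒ P = ΣzᵢPᵢˢᵃᵗ.
P = 0.395·271.5 + 0.182·266.2 + 0.069·211.6 + 0.354·196.8 = 239.959 kPa

Pbub = 239.959 kPa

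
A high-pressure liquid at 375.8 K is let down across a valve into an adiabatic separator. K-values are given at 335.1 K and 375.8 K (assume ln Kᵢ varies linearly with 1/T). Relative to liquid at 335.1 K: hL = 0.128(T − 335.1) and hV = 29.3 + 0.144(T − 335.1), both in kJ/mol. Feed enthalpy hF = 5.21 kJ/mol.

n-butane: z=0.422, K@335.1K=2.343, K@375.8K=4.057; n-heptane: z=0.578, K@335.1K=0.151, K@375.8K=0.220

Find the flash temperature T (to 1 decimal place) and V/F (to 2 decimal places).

T = 342.4 K, V/F = 0.15

Adiabatic flash: solve Rachford–Rice at each trial T, then check hF = ψ·hV(T) + (1−ψ)·hL(T).
  T = 335.1 K: K = (2.343, 0.151), RR gives ψ = 0.067, H_out = 1.954 kJ/mol
  T = 375.8 K: K = (4.057, 0.220), RR gives ψ = 0.352, H_out = 15.751 kJ/mol
  T = 355.5 K: K = (3.134, 0.184), RR gives ψ = 0.247, H_out = 9.915 kJ/mol
  T = 345.3 K: K = (2.721, 0.167), RR gives ψ = 0.171, H_out = 6.345 kJ/mol
  T = 340.2 K: K = (2.528, 0.159), RR gives ψ = 0.124, H_out = 4.283 kJ/mol
  T = 342.8 K: K = (2.626, 0.163), RR gives ψ = 0.149, H_out = 5.363 kJ/mol
  T = 341.5 K: K = (2.577, 0.161), RR gives ψ = 0.136, H_out = 4.831 kJ/mol
Linear interpolation between T = 341.5 (H_out = 4.831) and T = 342.8 (H_out = 5.363) on hF = 5.21 gives T ≈ 342.4 K, at which ψ = 0.15.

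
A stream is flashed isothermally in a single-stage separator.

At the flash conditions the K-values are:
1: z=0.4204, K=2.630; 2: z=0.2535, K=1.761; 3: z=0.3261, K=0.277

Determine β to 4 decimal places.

Material balance + equilibrium reduce to Σ zᵢ(Kᵢ−1)/(1+β(Kᵢ−1)) = 0.
g(0) = ΣzᵢKᵢ − 1 = 0.6424 and g(1) = 1 − Σzᵢ/Kᵢ = -0.4811, so a root lies in (0, 1).
Newton iteration, β⁰ = 0.43:
  β = 0.4300: g = 0.20609, g' = -0.8284 → β = 0.6788
  β = 0.6788: g = -0.01046, g' = -0.9729 → β = 0.6680
  β = 0.6680: g = -0.00008, g' = -0.9582 → β = 0.6679
Converged at β = 0.6679.

β = 0.6679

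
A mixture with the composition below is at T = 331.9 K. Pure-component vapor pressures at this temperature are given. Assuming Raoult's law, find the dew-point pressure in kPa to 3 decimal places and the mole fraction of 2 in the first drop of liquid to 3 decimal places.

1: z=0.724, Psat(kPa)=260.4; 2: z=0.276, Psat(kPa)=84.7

At the dew point ψ → 1, so Σzᵢ/Kᵢ = 1 with Kᵢ = Pᵢˢᵃᵗ/P ⇒ 1/P = Σzᵢ/Pᵢˢᵃᵗ.
1/P = 0.724/260.4 + 0.276/84.7 = 0.006039 ⇒ P = 165.593 kPa
xᵢ = zᵢP/Pᵢˢᵃᵗ ⇒ x_2 = 0.276·165.593/84.7 = 0.540

Pdew = 165.593 kPa, x_2 = 0.540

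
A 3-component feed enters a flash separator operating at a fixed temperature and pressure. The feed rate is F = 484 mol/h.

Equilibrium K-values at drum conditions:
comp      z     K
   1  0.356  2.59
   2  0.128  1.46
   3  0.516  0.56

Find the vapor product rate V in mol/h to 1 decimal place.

Let ψ = V/F and solve Σ zᵢ(Kᵢ−1)/(1+ψ(Kᵢ−1)) = 0.
Feasibility: ΣzᵢKᵢ = 1.398, Σzᵢ/Kᵢ = 1.147 — both > 1, two phases present.
Newton iteration, ψ⁰ = 0.5:
  ψ = 0.500: g = 0.0721, g' = -0.461 → ψ = 0.656
  ψ = 0.656: g = 0.0030, g' = -0.429 → ψ = 0.663
Converged at ψ = 0.663.
Then V = ψ·F = 0.6633·484 = 321.0 mol/h and L = F − V = 163.0 mol/h.

V = 321.0 mol/h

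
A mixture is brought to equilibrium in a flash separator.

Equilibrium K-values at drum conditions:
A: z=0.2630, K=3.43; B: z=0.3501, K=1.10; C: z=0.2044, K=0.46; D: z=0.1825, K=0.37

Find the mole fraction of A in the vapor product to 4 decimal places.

Rachford–Rice: g(β) = Σ zᵢ(Kᵢ−1)/(1+β(Kᵢ−1)) = 0.
g(0) = ΣzᵢKᵢ − 1 = 0.4487 and g(1) = 1 − Σzᵢ/Kᵢ = -0.3325, so a root lies in (0, 1).
Iterate (Newton) starting at β = 0.53:
  β = 0.5300: g = -0.01466, g' = -0.5801 → β = 0.5047
  β = 0.5047: g = 0.00006, g' = -0.5848 → β = 0.5048
Converged at β = 0.5048.
Compositions from xᵢ = zᵢ/(1+β(Kᵢ−1)), yᵢ = Kᵢxᵢ:
  A: x = 0.1181, y = 0.4051
  B: x = 0.3333, y = 0.3666
  C: x = 0.2810, y = 0.1293
  D: x = 0.2676, y = 0.0990

y_A = 0.4051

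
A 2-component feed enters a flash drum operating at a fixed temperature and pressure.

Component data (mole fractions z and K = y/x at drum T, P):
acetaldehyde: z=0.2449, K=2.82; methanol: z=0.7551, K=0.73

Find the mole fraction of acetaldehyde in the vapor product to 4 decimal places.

Material balance + equilibrium reduce to Σ zᵢ(Kᵢ−1)/(1+ψ(Kᵢ−1)) = 0.
g(0) = ΣzᵢKᵢ − 1 = 0.2418 and g(1) = 1 − Σzᵢ/Kᵢ = -0.1212, so a root lies in (0, 1).
Newton iteration, ψ⁰ = 0.65:
  ψ = 0.6500: g = -0.04310, g' = -0.2512 → ψ = 0.4784
  ψ = 0.4784: g = 0.00414, g' = -0.3044 → ψ = 0.4920
  ψ = 0.4920: g = 0.00004, g' = -0.2990 → ψ = 0.4921
Converged at ψ = 0.4921.
Compositions from xᵢ = zᵢ/(1+ψ(Kᵢ−1)), yᵢ = Kᵢxᵢ:
  acetaldehyde: x = 0.1292, y = 0.3643
  methanol: x = 0.8708, y = 0.6357

y_acetaldehyde = 0.3643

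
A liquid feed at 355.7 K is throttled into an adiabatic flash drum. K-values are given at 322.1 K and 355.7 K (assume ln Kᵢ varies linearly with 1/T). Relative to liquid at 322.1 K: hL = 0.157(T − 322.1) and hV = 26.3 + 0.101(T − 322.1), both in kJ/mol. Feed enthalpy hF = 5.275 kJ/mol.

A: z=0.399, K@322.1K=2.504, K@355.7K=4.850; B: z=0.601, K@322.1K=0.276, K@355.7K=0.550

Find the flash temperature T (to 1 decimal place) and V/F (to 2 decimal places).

Adiabatic flash: solve Rachford–Rice at each trial T, then check hF = ψ·hV(T) + (1−ψ)·hL(T).
  T = 322.1 K: K = (2.504, 0.276), RR gives ψ = 0.152, H_out = 3.985 kJ/mol
  T = 355.7 K: K = (4.850, 0.550), RR gives ψ = 0.731, H_out = 23.114 kJ/mol
  T = 338.9 K: K = (3.542, 0.396), RR gives ψ = 0.425, H_out = 13.404 kJ/mol
  T = 330.5 K: K = (2.991, 0.332), RR gives ψ = 0.296, H_out = 8.958 kJ/mol
  T = 326.3 K: K = (2.740, 0.303), RR gives ψ = 0.227, H_out = 6.582 kJ/mol
  T = 324.2 K: K = (2.620, 0.289), RR gives ψ = 0.191, H_out = 5.318 kJ/mol
Linear interpolation between T = 322.1 (H_out = 3.985) and T = 324.2 (H_out = 5.318) on hF = 5.275 gives T ≈ 324.1 K, at which ψ = 0.19.

T = 324.1 K, V/F = 0.19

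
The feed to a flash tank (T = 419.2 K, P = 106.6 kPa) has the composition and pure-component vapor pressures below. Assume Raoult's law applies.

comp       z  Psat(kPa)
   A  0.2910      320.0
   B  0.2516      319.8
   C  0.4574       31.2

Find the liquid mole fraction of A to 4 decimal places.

x_A = 0.1400

Raoult's law: Kᵢ = Pᵢˢᵃᵗ/P = Pᵢˢᵃᵗ/106.6.
  K_A = 320.0/106.6 = 3.001876, K_B = 319.8/106.6 = 3.000000, K_C = 31.2/106.6 = 0.292683
Newton iteration, V/F⁰ = 0.5:
  V/F = 0.5000: g = 0.04219, g' = -1.0906 → V/F = 0.5387
  V/F = 0.5387: g = -0.00015, g' = -1.1004 → V/F = 0.5385
Converged at V/F = 0.5385.
Compositions from xᵢ = zᵢ/(1+V/F(Kᵢ−1)), yᵢ = Kᵢxᵢ:
  A: x = 0.1400, y = 0.4204
  B: x = 0.1211, y = 0.3634
  C: x = 0.7388, y = 0.2162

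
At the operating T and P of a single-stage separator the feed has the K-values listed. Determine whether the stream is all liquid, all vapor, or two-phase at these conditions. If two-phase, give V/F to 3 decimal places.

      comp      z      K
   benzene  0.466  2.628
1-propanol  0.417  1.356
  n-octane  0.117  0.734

ΣzᵢKᵢ = 1.876; Σzᵢ/Kᵢ = 0.644.
Since Σzᵢ/Kᵢ < 1 the mixture is above its dew point — single vapor phase.

all vapor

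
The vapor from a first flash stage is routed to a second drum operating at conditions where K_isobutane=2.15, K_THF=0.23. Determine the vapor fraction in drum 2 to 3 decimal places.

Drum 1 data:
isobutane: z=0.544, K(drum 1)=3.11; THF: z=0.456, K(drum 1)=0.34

Drum 1:
Let ψ₁ = V/F and solve Σ zᵢ(Kᵢ−1)/(1+ψ₁(Kᵢ−1)) = 0.
g(0) = ΣzᵢKᵢ − 1 = 0.847 and g(1) = 1 − Σzᵢ/Kᵢ = -0.516, so a root lies in (0, 1).
Binary case is linear: z₁(K₁−1)(1+ψ₁(K₂−1)) + z₂(K₂−1)(1+ψ₁(K₁−1)) = 0
⇒ ψ₁ = [z₁(K₁−1)+z₂(K₂−1)] / [−(K₁−1)(K₂−1)] = 0.8469/1.3926 = 0.608
Drum-1 compositions:
  isobutane: x = 0.238, y = 0.741
  THF: x = 0.762, y = 0.259
Drum-2 feed = drum-1 vapor: z₂ = (0.7410, 0.2590).
Drum 2:
Rachford–Rice: g(ψ₂) = Σ zᵢ(Kᵢ−1)/(1+ψ₂(Kᵢ−1)) = 0.
Check two-phase: ΣzᵢKᵢ = 1.653 > 1 and Σzᵢ/Kᵢ = 1.471 > 1, so g(0) = 0.653 > 0 and g(1) = -0.471 < 0.
Binary case is linear: z₁(K₁−1)(1+ψ₂(K₂−1)) + z₂(K₂−1)(1+ψ₂(K₁−1)) = 0
⇒ ψ₂ = [z₁(K₁−1)+z₂(K₂−1)] / [−(K₁−1)(K₂−1)] = 0.6527/0.8855 = 0.737
  isobutane: x = 0.401, y = 0.862
  THF: x = 0.599, y = 0.138

V/F (drum 2) = 0.737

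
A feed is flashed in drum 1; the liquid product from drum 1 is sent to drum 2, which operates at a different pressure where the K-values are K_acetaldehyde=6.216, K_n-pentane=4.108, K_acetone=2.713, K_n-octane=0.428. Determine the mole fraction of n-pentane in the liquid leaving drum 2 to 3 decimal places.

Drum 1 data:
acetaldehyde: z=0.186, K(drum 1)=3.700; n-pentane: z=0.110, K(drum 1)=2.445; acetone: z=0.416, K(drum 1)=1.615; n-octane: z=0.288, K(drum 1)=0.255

x_n-pentane (drum 2) = 0.023

Drum 1:
Newton iteration, ψ₁⁰ = 0.36:
  ψ₁ = 0.360: g = 0.2755, g' = -0.852 → ψ₁ = 0.683
Converged at ψ₁ = 0.683.
Drum-1 compositions:
  acetaldehyde: x = 0.065, y = 0.242
  n-pentane: x = 0.055, y = 0.135
  acetone: x = 0.293, y = 0.473
  n-octane: x = 0.586, y = 0.149
Drum-2 feed = drum-1 liquid: z₂ = (0.0654, 0.0554, 0.2930, 0.5863).
Drum 2:
Rachford–Rice: g(ψ₂) = Σ zᵢ(Kᵢ−1)/(1+ψ₂(Kᵢ−1)) = 0.
g(0) = ΣzᵢKᵢ − 1 = 0.680 and g(1) = 1 − Σzᵢ/Kᵢ = -0.502, so a root lies in (0, 1).
Iterate (Newton) starting at ψ₂ = 0.48:
  ψ₂ = 0.480: g = -0.0204, g' = -0.854 → ψ₂ = 0.456
Converged at ψ₂ = 0.456.
  acetaldehyde: x = 0.019, y = 0.120
  n-pentane: x = 0.023, y = 0.094
  acetone: x = 0.164, y = 0.446
  n-octane: x = 0.793, y = 0.340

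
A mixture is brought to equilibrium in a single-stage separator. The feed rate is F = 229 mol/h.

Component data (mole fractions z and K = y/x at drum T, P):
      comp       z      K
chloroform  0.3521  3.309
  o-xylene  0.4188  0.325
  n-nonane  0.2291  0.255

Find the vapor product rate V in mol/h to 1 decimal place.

Rachford–Rice: g(β) = Σ zᵢ(Kᵢ−1)/(1+β(Kᵢ−1)) = 0.
Check two-phase: ΣzᵢKᵢ = 1.3596 > 1 and Σzᵢ/Kᵢ = 2.2935 > 1, so g(0) = 0.3596 > 0 and g(1) = -1.2935 < 0.
Iterate (Newton) starting at β = 0.44:
  β = 0.4400: g = -0.25275, g' = -1.1294 → β = 0.2162
  β = 0.2162: g = 0.00783, g' = -1.2774 → β = 0.2223
  β = 0.2223: g = 0.00003, g' = -1.2664 → β = 0.2224
Converged at β = 0.2224.
Then V = β·F = 0.2224·229 = 50.9 mol/h and L = F − V = 178.1 mol/h.

V = 50.9 mol/h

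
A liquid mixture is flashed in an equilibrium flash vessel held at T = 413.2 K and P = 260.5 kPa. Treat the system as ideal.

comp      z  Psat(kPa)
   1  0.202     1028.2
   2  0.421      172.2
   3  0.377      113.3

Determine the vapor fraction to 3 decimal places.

Raoult's law: Kᵢ = Pᵢˢᵃᵗ/P = Pᵢˢᵃᵗ/260.5.
  K_1 = 1028.2/260.5 = 3.94702, K_2 = 172.2/260.5 = 0.66104, K_3 = 113.3/260.5 = 0.43493
Let ψ = V/F and solve Σ zᵢ(Kᵢ−1)/(1+ψ(Kᵢ−1)) = 0.
g(0) = ΣzᵢKᵢ − 1 = 0.240 and g(1) = 1 − Σzᵢ/Kᵢ = -0.555, so a root lies in (0, 1).
Iterate (Newton) starting at ψ = 0.49:
  ψ = 0.490: g = -0.2222, g' = -0.593 → ψ = 0.116
  ψ = 0.116: g = 0.0675, g' = -1.166 → ψ = 0.174
  ψ = 0.174: g = 0.0060, g' = -0.970 → ψ = 0.180
Converged at ψ = 0.180.

ψ = 0.180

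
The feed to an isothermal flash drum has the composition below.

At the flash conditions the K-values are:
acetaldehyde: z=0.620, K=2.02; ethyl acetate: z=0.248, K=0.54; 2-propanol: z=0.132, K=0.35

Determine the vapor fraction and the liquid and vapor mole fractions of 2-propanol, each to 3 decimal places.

Let ψ = V/F and solve Σ zᵢ(Kᵢ−1)/(1+ψ(Kᵢ−1)) = 0.
Feasibility: ΣzᵢKᵢ = 1.433, Σzᵢ/Kᵢ = 1.143 — both > 1, two phases present.
Newton iteration, ψ⁰ = 0.5:
  ψ = 0.500: g = 0.1435, g' = -0.494 → ψ = 0.791
  ψ = 0.791: g = -0.0057, g' = -0.563 → ψ = 0.780
Converged at ψ = 0.780.
Compositions from xᵢ = zᵢ/(1+ψ(Kᵢ−1)), yᵢ = Kᵢxᵢ:
  acetaldehyde: x = 0.345, y = 0.697
  ethyl acetate: x = 0.387, y = 0.209
  2-propanol: x = 0.268, y = 0.094

ψ = 0.780, x_2-propanol = 0.268, y_2-propanol = 0.094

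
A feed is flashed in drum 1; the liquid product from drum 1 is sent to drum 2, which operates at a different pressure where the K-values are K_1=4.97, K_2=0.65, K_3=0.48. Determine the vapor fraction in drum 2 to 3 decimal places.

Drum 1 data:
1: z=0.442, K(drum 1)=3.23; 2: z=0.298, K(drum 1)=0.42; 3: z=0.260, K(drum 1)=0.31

Drum 1:
Newton–Raphson from ψ₁ = 0.5:
  ψ₁ = 0.500: g = -0.0513, g' = -0.979 → ψ₁ = 0.448
Converged at ψ₁ = 0.448.
Drum-1 compositions:
  1: x = 0.221, y = 0.714
  2: x = 0.403, y = 0.169
  3: x = 0.376, y = 0.117
Drum-2 feed = drum-1 liquid: z₂ = (0.2211, 0.4026, 0.3763).
Drum 2:
Material balance + equilibrium reduce to Σ zᵢ(Kᵢ−1)/(1+ψ₂(Kᵢ−1)) = 0.
Feasibility: ΣzᵢKᵢ = 1.541, Σzᵢ/Kᵢ = 1.448 — both > 1, two phases present.
Iterate (Newton) starting at ψ₂ = 0.35:
  ψ₂ = 0.350: g = -0.0324, g' = -0.827 → ψ₂ = 0.311
  ψ₂ = 0.311: g = 0.0015, g' = -0.905 → ψ₂ = 0.312
Converged at ψ₂ = 0.312.
  1: x = 0.099, y = 0.491
  2: x = 0.452, y = 0.294
  3: x = 0.449, y = 0.216

V/F (drum 2) = 0.312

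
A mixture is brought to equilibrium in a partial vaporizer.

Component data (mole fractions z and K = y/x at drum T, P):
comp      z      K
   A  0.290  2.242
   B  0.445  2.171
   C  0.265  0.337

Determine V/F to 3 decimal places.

V/F = 0.887

Material balance + equilibrium reduce to Σ zᵢ(Kᵢ−1)/(1+V/F(Kᵢ−1)) = 0.
Check two-phase: ΣzᵢKᵢ = 1.706 > 1 and Σzᵢ/Kᵢ = 1.121 > 1, so g(0) = 0.706 > 0 and g(1) = -0.121 < 0.
Newton iteration, V/F⁰ = 0.5:
  V/F = 0.500: g = 0.2880, g' = -0.674 → V/F = 0.928
  V/F = 0.928: g = -0.0392, g' = -1.023 → V/F = 0.889
  V/F = 0.889: g = -0.0017, g' = -0.939 → V/F = 0.887
Converged at V/F = 0.887.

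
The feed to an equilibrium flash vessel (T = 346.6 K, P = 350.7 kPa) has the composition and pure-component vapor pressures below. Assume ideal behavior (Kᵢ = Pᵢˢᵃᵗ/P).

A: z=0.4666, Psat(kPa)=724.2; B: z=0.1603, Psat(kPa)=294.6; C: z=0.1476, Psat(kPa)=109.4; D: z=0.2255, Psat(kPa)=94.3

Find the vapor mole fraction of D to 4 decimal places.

Raoult's law: Kᵢ = Pᵢˢᵃᵗ/P = Pᵢˢᵃᵗ/350.7.
  K_A = 724.2/350.7 = 2.065013, K_B = 294.6/350.7 = 0.840034, K_C = 109.4/350.7 = 0.311948, K_D = 94.3/350.7 = 0.268891
Material balance + equilibrium reduce to Σ zᵢ(Kᵢ−1)/(1+β(Kᵢ−1)) = 0.
Feasibility: ΣzᵢKᵢ = 1.2049, Σzᵢ/Kᵢ = 1.7286 — both > 1, two phases present.
Newton–Raphson from β = 0.46:
  β = 0.4600: g = -0.09114, g' = -0.6664 → β = 0.3232
  β = 0.3232: g = -0.00386, g' = -0.6197 → β = 0.3170
Converged at β = 0.3170.
Compositions from xᵢ = zᵢ/(1+β(Kᵢ−1)), yᵢ = Kᵢxᵢ:
  A: x = 0.3488, y = 0.7203
  B: x = 0.1689, y = 0.1419
  C: x = 0.1888, y = 0.0589
  D: x = 0.2935, y = 0.0789

y_D = 0.0789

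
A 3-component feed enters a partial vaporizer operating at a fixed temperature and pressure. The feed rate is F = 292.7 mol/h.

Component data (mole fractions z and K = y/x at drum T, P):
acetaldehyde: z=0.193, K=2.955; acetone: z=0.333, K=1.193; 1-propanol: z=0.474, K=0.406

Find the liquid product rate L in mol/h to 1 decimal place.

L = 227.5 mol/h

Newton–Raphson from V/F = 0.56:
  V/F = 0.560: g = -0.1838, g' = -0.554 → V/F = 0.228
  V/F = 0.228: g = -0.0032, g' = -0.588 → V/F = 0.223
Converged at V/F = 0.223.
Then V = V/F·F = 0.2227·292.7 = 65.2 mol/h and L = F − V = 227.5 mol/h.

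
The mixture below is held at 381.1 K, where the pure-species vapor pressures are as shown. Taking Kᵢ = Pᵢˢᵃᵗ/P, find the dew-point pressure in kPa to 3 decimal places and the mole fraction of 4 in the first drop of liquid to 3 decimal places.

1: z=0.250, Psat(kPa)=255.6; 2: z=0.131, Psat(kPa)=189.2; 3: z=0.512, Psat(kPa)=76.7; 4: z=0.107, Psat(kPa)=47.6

Pdew = 94.395 kPa, x_4 = 0.212

At the dew point ψ → 1, so Σzᵢ/Kᵢ = 1 with Kᵢ = Pᵢˢᵃᵗ/P ⇒ 1/P = Σzᵢ/Pᵢˢᵃᵗ.
1/P = 0.250/255.6 + 0.131/189.2 + 0.512/76.7 + 0.107/47.6 = 0.010594 ⇒ P = 94.395 kPa
xᵢ = zᵢP/Pᵢˢᵃᵗ ⇒ x_4 = 0.107·94.395/47.6 = 0.212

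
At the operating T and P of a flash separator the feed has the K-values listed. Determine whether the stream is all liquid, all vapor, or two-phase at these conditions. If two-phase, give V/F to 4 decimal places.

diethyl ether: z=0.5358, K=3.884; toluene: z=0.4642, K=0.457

ΣzᵢKᵢ = 2.2932; Σzᵢ/Kᵢ = 1.1537.
Both exceed 1, so a two-phase solution exists.
Let ψ = V/F and solve Σ zᵢ(Kᵢ−1)/(1+ψ(Kᵢ−1)) = 0.
Binary case is linear: z₁(K₁−1)(1+ψ(K₂−1)) + z₂(K₂−1)(1+ψ(K₁−1)) = 0
⇒ ψ = [z₁(K₁−1)+z₂(K₂−1)] / [−(K₁−1)(K₂−1)] = 1.29319/1.56601 = 0.8258

two-phase, V/F = 0.8258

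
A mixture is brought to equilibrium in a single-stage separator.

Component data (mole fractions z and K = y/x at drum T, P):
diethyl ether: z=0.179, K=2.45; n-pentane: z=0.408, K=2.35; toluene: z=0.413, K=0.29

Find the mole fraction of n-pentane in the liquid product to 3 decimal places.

x_n-pentane = 0.238

Rachford–Rice: g(β) = Σ zᵢ(Kᵢ−1)/(1+β(Kᵢ−1)) = 0.
g(0) = ΣzᵢKᵢ − 1 = 0.517 and g(1) = 1 − Σzᵢ/Kᵢ = -0.671, so a root lies in (0, 1).
Newton iteration, β⁰ = 0.5:
  β = 0.500: g = 0.0247, g' = -0.892 → β = 0.528
  β = 0.528: g = -0.0002, g' = -0.907 → β = 0.527
Converged at β = 0.527.
Compositions from xᵢ = zᵢ/(1+β(Kᵢ−1)), yᵢ = Kᵢxᵢ:
  diethyl ether: x = 0.101, y = 0.248
  n-pentane: x = 0.238, y = 0.560
  toluene: x = 0.660, y = 0.191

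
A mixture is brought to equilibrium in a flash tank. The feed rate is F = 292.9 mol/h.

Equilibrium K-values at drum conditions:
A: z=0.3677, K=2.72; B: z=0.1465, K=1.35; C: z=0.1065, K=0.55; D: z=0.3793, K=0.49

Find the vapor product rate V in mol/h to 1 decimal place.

Newton iteration, ψ⁰ = 0.5:
  ψ = 0.5000: g = 0.06217, g' = -0.5411 → ψ = 0.6149
  ψ = 0.6149: g = 0.00148, g' = -0.5197 → ψ = 0.6177
Converged at ψ = 0.6177.
Then V = ψ·F = 0.6177·292.9 = 180.9 mol/h and L = F − V = 112.0 mol/h.

V = 180.9 mol/h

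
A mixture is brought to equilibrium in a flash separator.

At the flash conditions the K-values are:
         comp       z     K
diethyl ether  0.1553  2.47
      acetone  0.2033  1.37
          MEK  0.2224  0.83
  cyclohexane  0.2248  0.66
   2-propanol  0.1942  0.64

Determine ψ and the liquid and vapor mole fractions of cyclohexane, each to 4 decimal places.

Rachford–Rice: g(ψ) = Σ zᵢ(Kᵢ−1)/(1+ψ(Kᵢ−1)) = 0.
g(0) = ΣzᵢKᵢ − 1 = 0.1194 and g(1) = 1 − Σzᵢ/Kᵢ = -0.1233, so a root lies in (0, 1).
Newton iteration, ψ⁰ = 0.69:
  ψ = 0.6900: g = -0.06245, g' = -0.1975 → ψ = 0.3738
  ψ = 0.3738: g = 0.00469, g' = -0.2363 → ψ = 0.3937
  ψ = 0.3937: g = 0.00004, g' = -0.2320 → ψ = 0.3939
Converged at ψ = 0.3939.
Compositions from xᵢ = zᵢ/(1+ψ(Kᵢ−1)), yᵢ = Kᵢxᵢ:
  diethyl ether: x = 0.0984, y = 0.2429
  acetone: x = 0.1774, y = 0.2431
  MEK: x = 0.2384, y = 0.1978
  cyclohexane: x = 0.2596, y = 0.1713
  2-propanol: x = 0.2263, y = 0.1448

ψ = 0.3939, x_cyclohexane = 0.2596, y_cyclohexane = 0.1713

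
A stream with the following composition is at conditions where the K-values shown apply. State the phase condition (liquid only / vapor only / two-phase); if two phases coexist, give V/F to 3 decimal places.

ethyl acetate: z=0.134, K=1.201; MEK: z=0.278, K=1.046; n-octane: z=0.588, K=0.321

ΣzᵢKᵢ = 0.640; Σzᵢ/Kᵢ = 2.209.
Since ΣzᵢKᵢ < 1 the mixture is below its bubble point — single liquid phase.

liquid only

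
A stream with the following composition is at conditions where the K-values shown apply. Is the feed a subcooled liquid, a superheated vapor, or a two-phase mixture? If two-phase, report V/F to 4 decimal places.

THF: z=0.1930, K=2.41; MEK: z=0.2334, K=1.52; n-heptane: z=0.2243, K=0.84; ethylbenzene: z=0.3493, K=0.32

two-phase, V/F = 0.2202

ΣzᵢKᵢ = 1.1201; Σzᵢ/Kᵢ = 1.5922.
Both exceed 1, so a two-phase solution exists.
Newton–Raphson from ψ = 0.36:
  ψ = 0.3600: g = -0.06986, g' = -0.5033 → ψ = 0.2212
  ψ = 0.2212: g = -0.00049, g' = -0.5037 → ψ = 0.2202
Converged at ψ = 0.2202.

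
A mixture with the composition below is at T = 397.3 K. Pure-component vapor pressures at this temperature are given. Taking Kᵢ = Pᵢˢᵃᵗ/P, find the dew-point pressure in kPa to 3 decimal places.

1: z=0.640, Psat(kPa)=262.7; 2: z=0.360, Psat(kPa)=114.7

At the dew point ψ → 1, so Σzᵢ/Kᵢ = 1 with Kᵢ = Pᵢˢᵃᵗ/P ⇒ 1/P = Σzᵢ/Pᵢˢᵃᵗ.
1/P = 0.640/262.7 + 0.360/114.7 = 0.005575 ⇒ P = 179.377 kPa

Pdew = 179.377 kPa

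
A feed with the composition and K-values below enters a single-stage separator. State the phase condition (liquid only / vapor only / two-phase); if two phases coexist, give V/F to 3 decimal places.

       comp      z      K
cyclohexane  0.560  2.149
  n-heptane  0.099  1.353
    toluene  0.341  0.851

vapor only

ΣzᵢKᵢ = 1.628; Σzᵢ/Kᵢ = 0.734.
Since Σzᵢ/Kᵢ < 1 the mixture is above its dew point — single vapor phase.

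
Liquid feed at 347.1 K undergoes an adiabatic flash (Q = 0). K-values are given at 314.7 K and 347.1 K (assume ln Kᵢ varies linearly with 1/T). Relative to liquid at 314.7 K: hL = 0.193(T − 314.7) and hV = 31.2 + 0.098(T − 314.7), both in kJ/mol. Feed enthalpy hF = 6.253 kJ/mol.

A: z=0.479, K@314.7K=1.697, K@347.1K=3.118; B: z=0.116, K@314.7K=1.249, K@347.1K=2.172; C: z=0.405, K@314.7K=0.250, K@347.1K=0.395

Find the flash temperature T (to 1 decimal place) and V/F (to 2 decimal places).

Adiabatic flash: solve Rachford–Rice at each trial T, then check hF = ψ·hV(T) + (1−ψ)·hL(T).
  T = 314.7 K: K = (1.697, 1.249, 0.250), RR gives ψ = 0.125, H_out = 3.897 kJ/mol
  T = 347.1 K: K = (3.118, 2.172, 0.395), RR gives ψ = 0.768, H_out = 27.855 kJ/mol
  T = 330.9 K: K = (2.335, 1.670, 0.318), RR gives ψ = 0.529, H_out = 18.809 kJ/mol
  T = 322.8 K: K = (1.998, 1.449, 0.283), RR gives ψ = 0.368, H_out = 12.753 kJ/mol
  T = 318.8 K: K = (1.845, 1.348, 0.266), RR gives ψ = 0.263, H_out = 8.896 kJ/mol
  T = 316.8 K: K = (1.772, 1.299, 0.258), RR gives ψ = 0.201, H_out = 6.623 kJ/mol
Linear interpolation between T = 314.7 (H_out = 3.897) and T = 316.8 (H_out = 6.623) on hF = 6.253 gives T ≈ 316.5 K, at which ψ = 0.19.

T = 316.5 K, V/F = 0.19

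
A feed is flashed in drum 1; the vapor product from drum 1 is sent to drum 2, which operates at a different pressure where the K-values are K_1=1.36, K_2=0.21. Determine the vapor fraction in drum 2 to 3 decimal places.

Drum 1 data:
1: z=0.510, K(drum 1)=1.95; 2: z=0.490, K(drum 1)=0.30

V/F (drum 2) = 0.567

Drum 1:
Rachford–Rice: g(ψ₁) = Σ zᵢ(Kᵢ−1)/(1+ψ₁(Kᵢ−1)) = 0.
Feasibility: ΣzᵢKᵢ = 1.141, Σzᵢ/Kᵢ = 1.895 — both > 1, two phases present.
Binary case is linear: z₁(K₁−1)(1+ψ₁(K₂−1)) + z₂(K₂−1)(1+ψ₁(K₁−1)) = 0
⇒ ψ₁ = [z₁(K₁−1)+z₂(K₂−1)] / [−(K₁−1)(K₂−1)] = 0.1415/0.6650 = 0.213
Drum-1 compositions:
  1: x = 0.424, y = 0.827
  2: x = 0.576, y = 0.173
Drum-2 feed = drum-1 vapor: z₂ = (0.8273, 0.1727).
Drum 2:
Let ψ₂ = V/F and solve Σ zᵢ(Kᵢ−1)/(1+ψ₂(Kᵢ−1)) = 0.
Feasibility: ΣzᵢKᵢ = 1.161, Σzᵢ/Kᵢ = 1.431 — both > 1, two phases present.
Binary case is linear: z₁(K₁−1)(1+ψ₂(K₂−1)) + z₂(K₂−1)(1+ψ₂(K₁−1)) = 0
⇒ ψ₂ = [z₁(K₁−1)+z₂(K₂−1)] / [−(K₁−1)(K₂−1)] = 0.1614/0.2844 = 0.567
  1: x = 0.687, y = 0.934
  2: x = 0.313, y = 0.066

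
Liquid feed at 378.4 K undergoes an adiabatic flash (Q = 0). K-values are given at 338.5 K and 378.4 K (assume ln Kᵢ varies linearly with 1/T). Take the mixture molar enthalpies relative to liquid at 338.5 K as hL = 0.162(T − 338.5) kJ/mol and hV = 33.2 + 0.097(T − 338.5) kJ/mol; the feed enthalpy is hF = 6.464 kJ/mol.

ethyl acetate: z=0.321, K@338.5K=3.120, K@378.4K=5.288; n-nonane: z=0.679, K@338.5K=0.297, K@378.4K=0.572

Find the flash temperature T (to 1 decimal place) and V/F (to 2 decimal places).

T = 342.4 K, V/F = 0.18

Adiabatic flash: solve Rachford–Rice at each trial T, then check hF = ψ·hV(T) + (1−ψ)·hL(T).
  T = 338.5 K: K = (3.120, 0.297), RR gives ψ = 0.136, H_out = 4.526 kJ/mol
  T = 378.4 K: K = (5.288, 0.572), RR gives ψ = 0.592, H_out = 24.572 kJ/mol
  T = 358.4 K: K = (4.119, 0.419), RR gives ψ = 0.335, H_out = 13.919 kJ/mol
  T = 348.4 K: K = (3.597, 0.354), RR gives ψ = 0.236, H_out = 9.278 kJ/mol
  T = 343.4 K: K = (3.351, 0.325), RR gives ψ = 0.186, H_out = 6.923 kJ/mol
  T = 340.9 K: K = (3.232, 0.310), RR gives ψ = 0.161, H_out = 5.715 kJ/mol
  T = 342.1 K: K = (3.289, 0.317), RR gives ψ = 0.173, H_out = 6.298 kJ/mol
Linear interpolation between T = 342.1 (H_out = 6.298) and T = 343.4 (H_out = 6.923) on hF = 6.464 gives T ≈ 342.4 K, at which ψ = 0.18.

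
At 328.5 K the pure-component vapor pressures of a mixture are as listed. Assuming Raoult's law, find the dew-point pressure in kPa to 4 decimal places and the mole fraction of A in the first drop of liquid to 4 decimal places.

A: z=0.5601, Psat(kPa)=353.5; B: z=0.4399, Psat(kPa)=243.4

Pdew = 294.8327 kPa, x_A = 0.4671

At the dew point ψ → 1, so Σzᵢ/Kᵢ = 1 with Kᵢ = Pᵢˢᵃᵗ/P ⇒ 1/P = Σzᵢ/Pᵢˢᵃᵗ.
1/P = 0.5601/353.5 + 0.4399/243.4 = 0.0033918 ⇒ P = 294.8327 kPa
xᵢ = zᵢP/Pᵢˢᵃᵗ ⇒ x_A = 0.5601·294.8327/353.5 = 0.4671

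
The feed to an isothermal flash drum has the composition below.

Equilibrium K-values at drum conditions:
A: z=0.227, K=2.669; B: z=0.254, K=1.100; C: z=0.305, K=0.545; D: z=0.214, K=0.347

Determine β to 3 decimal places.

Rachford–Rice: g(β) = Σ zᵢ(Kᵢ−1)/(1+β(Kᵢ−1)) = 0.
Feasibility: ΣzᵢKᵢ = 1.126, Σzᵢ/Kᵢ = 1.492 — both > 1, two phases present.
Iterate (Newton) starting at β = 0.67:
  β = 0.670: g = -0.2454, g' = -0.562 → β = 0.234
  β = 0.234: g = -0.0227, g' = -0.536 → β = 0.191
  β = 0.191: g = 0.0005, g' = -0.561 → β = 0.192
Converged at β = 0.192.

β = 0.192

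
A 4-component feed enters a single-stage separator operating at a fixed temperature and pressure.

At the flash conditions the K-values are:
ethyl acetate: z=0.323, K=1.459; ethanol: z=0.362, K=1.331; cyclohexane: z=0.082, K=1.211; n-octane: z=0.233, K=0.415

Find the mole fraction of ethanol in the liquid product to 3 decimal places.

Iterate (Newton) starting at ψ = 0.49:
  ψ = 0.490: g = 0.0487, g' = -0.234 → ψ = 0.698
  ψ = 0.698: g = -0.0057, g' = -0.296 → ψ = 0.679
Converged at ψ = 0.679.
Compositions from xᵢ = zᵢ/(1+ψ(Kᵢ−1)), yᵢ = Kᵢxᵢ:
  ethyl acetate: x = 0.246, y = 0.359
  ethanol: x = 0.296, y = 0.393
  cyclohexane: x = 0.072, y = 0.087
  n-octane: x = 0.386, y = 0.160

x_ethanol = 0.296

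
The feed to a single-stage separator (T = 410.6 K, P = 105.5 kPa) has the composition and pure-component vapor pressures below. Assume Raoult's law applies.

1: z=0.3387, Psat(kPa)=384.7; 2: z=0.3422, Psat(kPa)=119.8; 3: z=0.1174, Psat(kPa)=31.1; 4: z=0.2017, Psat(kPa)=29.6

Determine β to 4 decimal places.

β = 0.5888

Raoult's law: Kᵢ = Pᵢˢᵃᵗ/P = Pᵢˢᵃᵗ/105.5.
  K_1 = 384.7/105.5 = 3.646445, K_2 = 119.8/105.5 = 1.135545, K_3 = 31.1/105.5 = 0.294787, K_4 = 29.6/105.5 = 0.280569
Let β = V/F and solve Σ zᵢ(Kᵢ−1)/(1+β(Kᵢ−1)) = 0.
Check two-phase: ΣzᵢKᵢ = 1.7148 > 1 and Σzᵢ/Kᵢ = 1.5114 > 1, so g(0) = 0.7148 > 0 and g(1) = -0.5114 < 0.
Newton–Raphson from β = 0.66:
  β = 0.6600: g = -0.06227, g' = -0.9026 → β = 0.5910
  β = 0.5910: g = -0.00188, g' = -0.8538 → β = 0.5888
Converged at β = 0.5888.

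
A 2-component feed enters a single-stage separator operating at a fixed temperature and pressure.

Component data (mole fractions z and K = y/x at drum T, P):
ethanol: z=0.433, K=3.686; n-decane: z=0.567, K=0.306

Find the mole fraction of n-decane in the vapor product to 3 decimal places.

Rachford–Rice: g(V/F) = Σ zᵢ(Kᵢ−1)/(1+V/F(Kᵢ−1)) = 0.
Feasibility: ΣzᵢKᵢ = 1.770, Σzᵢ/Kᵢ = 1.970 — both > 1, two phases present.
Newton–Raphson from V/F = 0.31:
  V/F = 0.310: g = 0.1333, g' = -1.373 → V/F = 0.407
  V/F = 0.407: g = 0.0072, g' = -1.243 → V/F = 0.413
Converged at V/F = 0.413.
Compositions from xᵢ = zᵢ/(1+V/F(Kᵢ−1)), yᵢ = Kᵢxᵢ:
  ethanol: x = 0.205, y = 0.757
  n-decane: x = 0.795, y = 0.243

y_n-decane = 0.243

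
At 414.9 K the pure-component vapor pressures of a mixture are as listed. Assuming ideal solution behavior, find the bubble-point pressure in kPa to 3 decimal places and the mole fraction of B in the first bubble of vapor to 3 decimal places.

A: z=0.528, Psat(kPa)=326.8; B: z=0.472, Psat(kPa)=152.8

Pbub = 244.672 kPa, y_B = 0.295

At the bubble point ψ → 0, so ΣzᵢKᵢ = 1 with Kᵢ = Pᵢˢᵃᵗ/P ⇒ P = ΣzᵢPᵢˢᵃᵗ.
P = 0.528·326.8 + 0.472·152.8 = 244.672 kPa
yᵢ = zᵢPᵢˢᵃᵗ/P ⇒ y_B = 0.472·152.8/244.672 = 0.295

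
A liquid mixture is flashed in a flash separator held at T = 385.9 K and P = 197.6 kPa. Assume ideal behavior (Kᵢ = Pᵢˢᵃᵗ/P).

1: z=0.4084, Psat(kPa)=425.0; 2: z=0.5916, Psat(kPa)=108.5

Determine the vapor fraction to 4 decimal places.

ψ = 0.3916

Raoult's law: Kᵢ = Pᵢˢᵃᵗ/P = Pᵢˢᵃᵗ/197.6.
  K_1 = 425.0/197.6 = 2.150810, K_2 = 108.5/197.6 = 0.549089
Let ψ = V/F and solve Σ zᵢ(Kᵢ−1)/(1+ψ(Kᵢ−1)) = 0.
Check two-phase: ΣzᵢKᵢ = 1.2032 > 1 and Σzᵢ/Kᵢ = 1.2673 > 1, so g(0) = 0.2032 > 0 and g(1) = -0.2673 < 0.
Binary case is linear: z₁(K₁−1)(1+ψ(K₂−1)) + z₂(K₂−1)(1+ψ(K₁−1)) = 0
⇒ ψ = [z₁(K₁−1)+z₂(K₂−1)] / [−(K₁−1)(K₂−1)] = 0.20323/0.51891 = 0.3916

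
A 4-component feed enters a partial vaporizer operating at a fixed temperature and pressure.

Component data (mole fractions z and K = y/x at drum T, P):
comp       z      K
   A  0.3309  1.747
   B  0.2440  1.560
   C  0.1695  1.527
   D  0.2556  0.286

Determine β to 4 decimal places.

Rachford–Rice: g(β) = Σ zᵢ(Kᵢ−1)/(1+β(Kᵢ−1)) = 0.
Check two-phase: ΣzᵢKᵢ = 1.2907 > 1 and Σzᵢ/Kᵢ = 1.3505 > 1, so g(0) = 0.2907 > 0 and g(1) = -0.3505 < 0.
Newton iteration, β⁰ = 0.55:
  β = 0.5500: g = 0.04841, g' = -0.5191 → β = 0.6433
  β = 0.6433: g = -0.00339, g' = -0.5975 → β = 0.6376
Converged at β = 0.6376.

β = 0.6376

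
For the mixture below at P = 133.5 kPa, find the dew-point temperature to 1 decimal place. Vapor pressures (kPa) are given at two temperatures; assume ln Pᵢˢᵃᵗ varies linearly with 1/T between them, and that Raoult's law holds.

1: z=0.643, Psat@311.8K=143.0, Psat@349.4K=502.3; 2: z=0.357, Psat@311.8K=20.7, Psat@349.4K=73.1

Dew-point temperature: Σzᵢ·P/Pᵢˢᵃᵗ(T) = 1. Interpolate ln Pᵢˢᵃᵗ = aᵢ + bᵢ/T.
  T = 311.8 K: ΣzᵢP/Pᵢˢᵃᵗ = 2.9027
  T = 349.4 K: ΣzᵢP/Pᵢˢᵃᵗ = 0.8229
  T = 330.6 K: ΣzᵢP/Pᵢˢᵃᵗ = 1.4911
  T = 340.0 K: ΣzᵢP/Pᵢˢᵃᵗ = 1.0986
  T = 344.7 K: ΣzᵢP/Pᵢˢᵃᵗ = 0.9489
  T = 342.4 K: ΣzᵢP/Pᵢˢᵃᵗ = 1.0189
Interpolating between 342.4 K and 344.7 K gives T ≈ 343.0 K.

T = 343.0 K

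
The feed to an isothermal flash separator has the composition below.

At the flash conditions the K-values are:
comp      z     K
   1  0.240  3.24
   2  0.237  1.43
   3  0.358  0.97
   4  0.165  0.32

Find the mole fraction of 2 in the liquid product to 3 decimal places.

x_2 = 0.175

Rachford–Rice: g(V/F) = Σ zᵢ(Kᵢ−1)/(1+V/F(Kᵢ−1)) = 0.
Feasibility: ΣzᵢKᵢ = 1.517, Σzᵢ/Kᵢ = 1.125 — both > 1, two phases present.
Newton–Raphson from V/F = 0.5:
  V/F = 0.500: g = 0.1566, g' = -0.473 → V/F = 0.831
  V/F = 0.831: g = -0.0060, g' = -0.574 → V/F = 0.820
Converged at V/F = 0.820.
Compositions from xᵢ = zᵢ/(1+V/F(Kᵢ−1)), yᵢ = Kᵢxᵢ:
  1: x = 0.085, y = 0.274
  2: x = 0.175, y = 0.251
  3: x = 0.367, y = 0.356
  4: x = 0.373, y = 0.119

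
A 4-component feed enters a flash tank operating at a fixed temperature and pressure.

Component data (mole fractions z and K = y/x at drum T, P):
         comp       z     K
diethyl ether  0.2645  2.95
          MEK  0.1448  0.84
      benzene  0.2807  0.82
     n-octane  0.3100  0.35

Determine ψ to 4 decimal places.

ψ = 0.2957

Let ψ = V/F and solve Σ zᵢ(Kᵢ−1)/(1+ψ(Kᵢ−1)) = 0.
Check two-phase: ΣzᵢKᵢ = 1.2406 > 1 and Σzᵢ/Kᵢ = 1.4901 > 1, so g(0) = 0.2406 > 0 and g(1) = -0.4901 < 0.
Iterate (Newton) starting at ψ = 0.5:
  ψ = 0.5000: g = -0.11807, g' = -0.5607 → ψ = 0.2894
  ψ = 0.2894: g = 0.00392, g' = -0.6239 → ψ = 0.2957
Converged at ψ = 0.2957.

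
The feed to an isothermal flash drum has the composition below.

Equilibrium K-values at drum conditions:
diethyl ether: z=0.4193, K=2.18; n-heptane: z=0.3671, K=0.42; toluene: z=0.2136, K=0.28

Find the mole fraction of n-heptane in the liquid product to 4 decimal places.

Newton–Raphson from ψ = 0.63:
  ψ = 0.6300: g = -0.33318, g' = -0.8696 → ψ = 0.2469
  ψ = 0.2469: g = -0.05238, g' = -0.6821 → ψ = 0.1701
  ψ = 0.1701: g = 0.00060, g' = -0.7008 → ψ = 0.1709
Converged at ψ = 0.1709.
Compositions from xᵢ = zᵢ/(1+ψ(Kᵢ−1)), yᵢ = Kᵢxᵢ:
  diethyl ether: x = 0.3489, y = 0.7606
  n-heptane: x = 0.4075, y = 0.1712
  toluene: x = 0.2436, y = 0.0682

x_n-heptane = 0.4075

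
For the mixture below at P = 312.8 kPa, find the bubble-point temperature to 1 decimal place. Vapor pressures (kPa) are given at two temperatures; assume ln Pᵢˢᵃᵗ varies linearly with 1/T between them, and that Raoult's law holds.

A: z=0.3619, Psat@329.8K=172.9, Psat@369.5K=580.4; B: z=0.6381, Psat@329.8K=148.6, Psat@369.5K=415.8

Bubble-point temperature: ΣzᵢPᵢˢᵃᵗ(T) = P. Interpolate ln Pᵢˢᵃᵗ = aᵢ + bᵢ/T.
  T = 329.8 K: ΣzᵢPᵢˢᵃᵗ = 157.39 kPa
  T = 369.5 K: ΣzᵢPᵢˢᵃᵗ = 475.37 kPa
  T = 349.6 K: ΣzᵢPᵢˢᵃᵗ = 281.58 kPa
  T = 359.6 K: ΣzᵢPᵢˢᵃᵗ = 368.92 kPa
  T = 354.6 K: ΣzᵢPᵢˢᵃᵗ = 322.90 kPa
  T = 352.1 K: ΣzᵢPᵢˢᵃᵗ = 301.67 kPa
Interpolating between 352.1 K and 354.6 K gives T ≈ 353.4 K.

T = 353.4 K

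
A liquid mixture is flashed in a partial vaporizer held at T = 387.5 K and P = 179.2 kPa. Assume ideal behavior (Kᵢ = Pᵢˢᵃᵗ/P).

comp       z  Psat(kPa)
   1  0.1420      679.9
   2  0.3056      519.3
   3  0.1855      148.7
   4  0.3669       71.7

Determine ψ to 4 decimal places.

ψ = 0.6559

Raoult's law: Kᵢ = Pᵢˢᵃᵗ/P = Pᵢˢᵃᵗ/179.2.
  K_1 = 679.9/179.2 = 3.794085, K_2 = 519.3/179.2 = 2.897879, K_3 = 148.7/179.2 = 0.829799, K_4 = 71.7/179.2 = 0.400112
Rachford–Rice: g(ψ) = Σ zᵢ(Kᵢ−1)/(1+ψ(Kᵢ−1)) = 0.
g(0) = ΣzᵢKᵢ − 1 = 0.7251 and g(1) = 1 − Σzᵢ/Kᵢ = -0.2834, so a root lies in (0, 1).
Newton–Raphson from ψ = 0.5:
  ψ = 0.5000: g = 0.11420, g' = -0.7586 → ψ = 0.6506
  ψ = 0.6506: g = 0.00388, g' = -0.7220 → ψ = 0.6559
Converged at ψ = 0.6559.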